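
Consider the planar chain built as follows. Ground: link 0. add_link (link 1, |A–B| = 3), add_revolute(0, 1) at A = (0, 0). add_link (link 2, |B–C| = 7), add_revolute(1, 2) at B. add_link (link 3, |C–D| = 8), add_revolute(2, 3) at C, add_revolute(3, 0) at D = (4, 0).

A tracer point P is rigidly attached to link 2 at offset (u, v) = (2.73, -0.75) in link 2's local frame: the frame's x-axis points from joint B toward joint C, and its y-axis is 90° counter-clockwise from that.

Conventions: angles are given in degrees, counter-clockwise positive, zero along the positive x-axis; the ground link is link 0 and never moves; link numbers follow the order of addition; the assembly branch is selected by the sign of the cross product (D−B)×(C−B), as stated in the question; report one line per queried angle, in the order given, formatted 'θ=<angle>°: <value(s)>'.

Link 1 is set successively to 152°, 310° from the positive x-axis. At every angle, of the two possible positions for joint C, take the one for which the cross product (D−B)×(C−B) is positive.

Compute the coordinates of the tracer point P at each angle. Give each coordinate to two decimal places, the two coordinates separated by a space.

A=(0,0), D=(4.00,0)
θ=152°: B = A + 3.00·(cos152°, sin152°) = (-2.6488, 1.4084)
θ=152°: |BD| = 6.7964
θ=152°: circle(B,7.00) ∩ circle(D,8.00): a=2.2947, h=6.6132
θ=152°:   candidates: C₊=(0.9665,7.4025) cross=44.946; C₋=(-1.7745,-5.5368) cross=-44.946
θ=152°:   branch + wants cross > 0 → take C=(0.9665,7.4025) (cross=44.946)
θ=152°: ex = (C−B)/|BC| = (0.5165,0.8563); ey = (-0.8563,0.5165)
θ=152°: P = B + 2.73·ex + -0.75·ey = (-0.5966,3.3588)
θ=310°: B = A + 3.00·(cos310°, sin310°) = (1.9284, -2.2981)
θ=310°: |BD| = 3.0940
θ=310°: circle(B,7.00) ∩ circle(D,8.00): a=-0.8770, h=6.9448
θ=310°:   candidates: C₊=(-3.8172,1.7004) cross=21.488; C₋=(6.4995,-7.5995) cross=-21.488
θ=310°:   branch + wants cross > 0 → take C=(-3.8172,1.7004) (cross=21.488)
θ=310°: ex = (C−B)/|BC| = (-0.8208,0.5712); ey = (-0.5712,-0.8208)
θ=310°: P = B + 2.73·ex + -0.75·ey = (0.1160,-0.1231)

θ=152°: -0.60 3.36
θ=310°: 0.12 -0.12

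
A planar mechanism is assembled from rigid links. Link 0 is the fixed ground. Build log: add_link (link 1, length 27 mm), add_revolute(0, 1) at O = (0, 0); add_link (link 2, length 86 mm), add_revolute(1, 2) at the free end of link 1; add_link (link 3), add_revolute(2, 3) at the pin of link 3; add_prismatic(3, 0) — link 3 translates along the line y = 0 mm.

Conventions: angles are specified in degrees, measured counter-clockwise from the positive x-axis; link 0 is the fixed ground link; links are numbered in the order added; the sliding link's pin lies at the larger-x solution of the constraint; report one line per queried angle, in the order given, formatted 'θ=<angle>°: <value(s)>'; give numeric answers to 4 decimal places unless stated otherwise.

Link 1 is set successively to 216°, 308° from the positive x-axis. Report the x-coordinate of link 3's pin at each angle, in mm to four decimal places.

geometry: r = 27 mm, L = 86 mm, e = 0 mm
θ=216°: crank pin P = (r cos θ, r sin θ) = (-21.843459, -15.870202)
θ=216°: h = r sin θ − e = -15.870202 − 0 = -15.870202
θ=216°: x = r cos θ + √(L² − h²) = -21.843459 + 84.522995 = 62.679536
θ=308°: crank pin P = (r cos θ, r sin θ) = (16.622860, -21.276290)
θ=308°: h = r sin θ − e = -21.276290 − 0 = -21.276290
θ=308°: x = r cos θ + √(L² − h²) = 16.622860 + 83.326583 = 99.949443

θ=216°: 62.6795
θ=308°: 99.9494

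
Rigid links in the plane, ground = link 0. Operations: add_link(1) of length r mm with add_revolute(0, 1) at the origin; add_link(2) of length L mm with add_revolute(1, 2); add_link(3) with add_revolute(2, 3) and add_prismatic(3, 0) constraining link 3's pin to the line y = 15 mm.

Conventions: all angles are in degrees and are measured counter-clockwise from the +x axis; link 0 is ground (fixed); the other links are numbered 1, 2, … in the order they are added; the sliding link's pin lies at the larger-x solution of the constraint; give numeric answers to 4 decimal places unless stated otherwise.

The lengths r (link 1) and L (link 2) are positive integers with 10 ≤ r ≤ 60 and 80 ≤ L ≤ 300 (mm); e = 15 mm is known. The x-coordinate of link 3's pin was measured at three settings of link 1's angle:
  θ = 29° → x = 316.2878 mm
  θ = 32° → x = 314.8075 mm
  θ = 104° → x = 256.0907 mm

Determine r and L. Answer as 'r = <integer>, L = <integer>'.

constraint per measurement: (x − r cos θ)² + (r sin θ − e)² = L²
subtracting the θ₁ and θ₂ equations cancels the r² and L² terms:
r = (x₁² − x₂²) / (2[(x₁cos θ₁ + e sin θ₁) − (x₂cos θ₂ + e sin θ₂)]) = 51.9988 → r = 52
L² = (x₁ − r cos θ₁)² + (r sin θ₁ − e)² = 73440.9889 → L = 271.0000 → L = 271
check at θ₃=104°: x = 256.0907 (printed 256.0907) ✓

r = 52, L = 271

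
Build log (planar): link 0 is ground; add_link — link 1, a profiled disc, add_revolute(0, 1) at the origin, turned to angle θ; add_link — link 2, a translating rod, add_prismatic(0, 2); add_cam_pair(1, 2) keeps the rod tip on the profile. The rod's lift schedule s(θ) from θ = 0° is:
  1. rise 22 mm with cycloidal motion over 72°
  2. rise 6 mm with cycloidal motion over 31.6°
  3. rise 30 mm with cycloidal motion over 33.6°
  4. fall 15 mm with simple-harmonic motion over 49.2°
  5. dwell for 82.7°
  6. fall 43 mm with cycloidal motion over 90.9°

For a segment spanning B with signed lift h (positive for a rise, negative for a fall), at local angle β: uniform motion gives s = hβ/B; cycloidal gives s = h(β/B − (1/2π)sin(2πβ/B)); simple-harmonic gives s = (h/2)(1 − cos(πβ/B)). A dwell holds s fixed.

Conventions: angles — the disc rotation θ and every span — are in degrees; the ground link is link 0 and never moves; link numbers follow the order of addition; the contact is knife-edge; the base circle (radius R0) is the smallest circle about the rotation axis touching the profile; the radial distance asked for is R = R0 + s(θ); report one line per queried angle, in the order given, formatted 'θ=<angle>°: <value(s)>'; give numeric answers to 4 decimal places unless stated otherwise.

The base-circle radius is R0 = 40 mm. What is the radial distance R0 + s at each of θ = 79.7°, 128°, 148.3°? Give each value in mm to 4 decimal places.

seg 1 [0°–72°] cycloidal, h=22: full span → s += 22 → s = 22.0000
seg 2 [72°–103.6°] cycloidal, h=6: θ=79.7° here. β=7.7, B=31.6. 6·(0.2437 − sin(2π·0.2437)/(2π)) = 0.5079 → s = 22.5079
seg 2 [72°–103.6°] cycloidal, h=6: full span → s += 6 → s = 28.0000
seg 3 [103.6°–137.2°] cycloidal, h=30: θ=128° here. β=24.4, B=33.6. 30·(0.7262 − sin(2π·0.7262)/(2π)) = 26.5070 → s = 54.5070
seg 3 [103.6°–137.2°] cycloidal, h=30: full span → s += 30 → s = 58.0000
seg 4 [137.2°–186.4°] simple-harmonic, h=-15: θ=148.3° here. β=11.1, B=49.2. -15/2·(1 − cos(π·0.2256)) = -1.8063 → s = 56.1937
θ=79.7°: R = R0 + s = 40 + 22.5079 = 62.5079
θ=128°: R = R0 + s = 40 + 54.5070 = 94.5070
θ=148.3°: R = R0 + s = 40 + 56.1937 = 96.1937

θ=79.7°: 62.5079
θ=128°: 94.5070
θ=148.3°: 96.1937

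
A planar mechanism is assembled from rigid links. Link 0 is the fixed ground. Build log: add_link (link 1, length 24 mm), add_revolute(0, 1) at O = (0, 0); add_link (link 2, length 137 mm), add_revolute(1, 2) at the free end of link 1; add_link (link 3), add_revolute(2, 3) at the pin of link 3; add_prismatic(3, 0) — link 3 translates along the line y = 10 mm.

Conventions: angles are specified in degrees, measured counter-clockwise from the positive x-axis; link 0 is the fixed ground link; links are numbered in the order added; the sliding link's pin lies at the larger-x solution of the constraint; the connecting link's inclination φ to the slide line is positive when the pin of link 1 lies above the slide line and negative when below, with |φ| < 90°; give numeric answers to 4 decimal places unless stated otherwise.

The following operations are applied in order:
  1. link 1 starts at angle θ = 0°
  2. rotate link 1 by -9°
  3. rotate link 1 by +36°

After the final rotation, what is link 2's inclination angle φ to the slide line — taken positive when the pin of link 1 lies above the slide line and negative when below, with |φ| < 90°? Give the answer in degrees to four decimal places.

geometry: r = 24 mm, L = 137 mm, e = 10 mm; θ starts at 0°
rotate link 1 by -9°: θ ← 0° -9° = -9°
rotate link 1 by +36°: θ ← -9° +36° = 27°
h = r sin θ − e = 10.895772 − 10 = 0.895772
sin φ = h / L = 0.895772 / 137 = 0.00653848
φ = arcsin(0.00653848) = 0.374630°

0.3746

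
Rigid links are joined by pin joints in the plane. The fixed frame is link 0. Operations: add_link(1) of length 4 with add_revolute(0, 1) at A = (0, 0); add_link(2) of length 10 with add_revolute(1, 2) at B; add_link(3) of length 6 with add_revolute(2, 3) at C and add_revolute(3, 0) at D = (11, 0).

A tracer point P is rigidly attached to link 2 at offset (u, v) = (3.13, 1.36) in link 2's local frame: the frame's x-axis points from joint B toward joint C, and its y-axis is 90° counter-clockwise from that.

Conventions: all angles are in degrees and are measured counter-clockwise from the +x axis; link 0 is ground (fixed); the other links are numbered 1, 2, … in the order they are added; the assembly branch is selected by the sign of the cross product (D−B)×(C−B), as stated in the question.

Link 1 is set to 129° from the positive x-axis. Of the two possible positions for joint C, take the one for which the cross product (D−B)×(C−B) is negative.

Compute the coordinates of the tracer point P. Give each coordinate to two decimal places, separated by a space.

A=(0,0), D=(11.00,0)
B = A + 4.00·(cos129°, sin129°) = (-2.5173, 3.1086)
|BD| = 13.8701
circle(B,10.00) ∩ circle(D,6.00): a=9.2422, h=3.8187
  candidates: C₊=(7.3456,4.7587) cross=52.965; C₋=(5.6339,-2.6843) cross=-52.965
  branch - wants cross < 0 → take C=(5.6339,-2.6843) (cross=-52.965)
ex = (C−B)/|BC| = (0.8151,-0.5793); ey = (0.5793,0.8151)
P = B + 3.13·ex + 1.36·ey = (0.8219,2.4040)

0.82 2.40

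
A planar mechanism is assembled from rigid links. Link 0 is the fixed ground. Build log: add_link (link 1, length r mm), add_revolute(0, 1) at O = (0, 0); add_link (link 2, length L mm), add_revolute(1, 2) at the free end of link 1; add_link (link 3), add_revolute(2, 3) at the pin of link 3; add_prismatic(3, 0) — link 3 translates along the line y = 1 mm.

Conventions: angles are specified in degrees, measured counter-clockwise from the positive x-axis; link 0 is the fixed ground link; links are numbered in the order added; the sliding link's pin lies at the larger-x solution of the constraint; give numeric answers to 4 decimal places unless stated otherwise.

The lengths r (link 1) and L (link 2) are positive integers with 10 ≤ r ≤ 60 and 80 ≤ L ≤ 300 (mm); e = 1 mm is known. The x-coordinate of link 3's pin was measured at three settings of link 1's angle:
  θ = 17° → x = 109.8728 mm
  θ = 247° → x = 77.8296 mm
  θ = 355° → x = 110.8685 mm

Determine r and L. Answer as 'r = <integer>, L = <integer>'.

constraint per measurement: (x − r cos θ)² + (r sin θ − e)² = L²
subtracting the θ₁ and θ₂ equations cancels the r² and L² terms:
r = (x₁² − x₂²) / (2[(x₁cos θ₁ + e sin θ₁) − (x₂cos θ₂ + e sin θ₂)]) = 22.0000 → r = 22
L² = (x₁ − r cos θ₁)² + (r sin θ₁ − e)² = 7921.0051 → L = 89.0000 → L = 89
check at θ₃=355°: x = 110.8685 (printed 110.8685) ✓

r = 22, L = 89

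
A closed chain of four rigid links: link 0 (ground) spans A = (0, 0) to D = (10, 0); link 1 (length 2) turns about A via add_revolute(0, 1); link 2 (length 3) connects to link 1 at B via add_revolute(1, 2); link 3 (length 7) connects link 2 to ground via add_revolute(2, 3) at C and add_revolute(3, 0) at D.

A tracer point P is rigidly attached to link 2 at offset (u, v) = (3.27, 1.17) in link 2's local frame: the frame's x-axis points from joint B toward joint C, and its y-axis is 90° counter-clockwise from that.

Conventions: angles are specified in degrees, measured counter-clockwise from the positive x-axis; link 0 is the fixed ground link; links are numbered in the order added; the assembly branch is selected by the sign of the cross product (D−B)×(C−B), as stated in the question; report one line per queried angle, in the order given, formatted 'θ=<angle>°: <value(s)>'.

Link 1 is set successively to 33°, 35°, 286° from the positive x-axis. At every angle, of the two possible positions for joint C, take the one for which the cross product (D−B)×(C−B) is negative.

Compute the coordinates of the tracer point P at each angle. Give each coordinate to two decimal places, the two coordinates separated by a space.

A=(0,0), D=(10.00,0)
θ=33°: B = A + 2.00·(cos33°, sin33°) = (1.6773, 1.0893)
θ=33°: |BD| = 8.3936
θ=33°: circle(B,3.00) ∩ circle(D,7.00): a=1.8141, h=2.3894
θ=33°:   candidates: C₊=(3.7861,3.2230) cross=20.056; C₋=(3.1660,-1.5153) cross=-20.056
θ=33°:   branch - wants cross < 0 → take C=(3.1660,-1.5153) (cross=-20.056)
θ=33°: ex = (C−B)/|BC| = (0.4962,-0.8682); ey = (0.8682,0.4962)
θ=33°: P = B + 3.27·ex + 1.17·ey = (4.3158,-1.1692)
θ=35°: B = A + 2.00·(cos35°, sin35°) = (1.6383, 1.1472)
θ=35°: |BD| = 8.4400
θ=35°: circle(B,3.00) ∩ circle(D,7.00): a=1.8503, h=2.3614
θ=35°:   candidates: C₊=(3.7924,3.2351) cross=19.930; C₋=(3.1505,-1.4438) cross=-19.930
θ=35°:   branch - wants cross < 0 → take C=(3.1505,-1.4438) (cross=-19.930)
θ=35°: ex = (C−B)/|BC| = (0.5041,-0.8637); ey = (0.8637,0.5041)
θ=35°: P = B + 3.27·ex + 1.17·ey = (4.2971,-1.0873)
θ=286°: B = A + 2.00·(cos286°, sin286°) = (0.5513, -1.9225)
θ=286°: |BD| = 9.6423
θ=286°: circle(B,3.00) ∩ circle(D,7.00): a=2.7470, h=1.2059
θ=286°:   candidates: C₊=(3.0027,-0.1932) cross=11.627; C₋=(3.4835,-2.5565) cross=-11.627
θ=286°:   branch - wants cross < 0 → take C=(3.4835,-2.5565) (cross=-11.627)
θ=286°: ex = (C−B)/|BC| = (0.9774,-0.2113); ey = (0.2113,0.9774)
θ=286°: P = B + 3.27·ex + 1.17·ey = (3.9947,-1.4700)

θ=33°: 4.32 -1.17
θ=35°: 4.30 -1.09
θ=286°: 3.99 -1.47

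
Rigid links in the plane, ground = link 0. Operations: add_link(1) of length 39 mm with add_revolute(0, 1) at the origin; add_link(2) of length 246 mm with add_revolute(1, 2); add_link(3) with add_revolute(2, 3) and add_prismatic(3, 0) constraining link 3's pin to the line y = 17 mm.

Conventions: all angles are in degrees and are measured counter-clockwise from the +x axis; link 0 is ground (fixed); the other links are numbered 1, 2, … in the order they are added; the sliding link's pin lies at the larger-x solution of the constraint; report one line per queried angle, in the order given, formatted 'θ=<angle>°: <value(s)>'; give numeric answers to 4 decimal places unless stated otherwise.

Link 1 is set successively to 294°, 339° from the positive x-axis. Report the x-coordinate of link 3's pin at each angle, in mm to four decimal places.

geometry: r = 39 mm, L = 246 mm, e = 17 mm
θ=294°: crank pin P = (r cos θ, r sin θ) = (15.862729, -35.628273)
θ=294°: h = r sin θ − e = -35.628273 − 17 = -52.628273
θ=294°: x = r cos θ + √(L² − h²) = 15.862729 + 240.304525 = 256.167254
θ=339°: crank pin P = (r cos θ, r sin θ) = (36.409637, -13.976350)
θ=339°: h = r sin θ − e = -13.976350 − 17 = -30.976350
θ=339°: x = r cos θ + √(L² − h²) = 36.409637 + 244.041934 = 280.451571

θ=294°: 256.1673
θ=339°: 280.4516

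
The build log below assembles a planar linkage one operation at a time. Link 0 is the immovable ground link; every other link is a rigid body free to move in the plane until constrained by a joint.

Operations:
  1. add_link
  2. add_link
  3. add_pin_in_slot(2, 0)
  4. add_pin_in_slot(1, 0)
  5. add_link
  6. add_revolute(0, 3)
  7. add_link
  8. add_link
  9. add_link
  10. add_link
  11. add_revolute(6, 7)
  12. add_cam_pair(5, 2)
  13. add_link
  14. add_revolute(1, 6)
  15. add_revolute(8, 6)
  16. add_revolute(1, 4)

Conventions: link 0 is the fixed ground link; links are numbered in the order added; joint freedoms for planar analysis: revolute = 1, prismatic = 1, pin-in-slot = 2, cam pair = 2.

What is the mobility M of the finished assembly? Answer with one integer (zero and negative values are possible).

ground; <1,0,0>
#1 <2,0,0>
#2 <3,0,0>
PS:2↔0 J2 <3,0,1>
PS:1↔0 J2 <3,0,2>
#3 <4,0,2>
R:0↔3 J1 <4,1,2>
#4 <5,1,2>
#5 <6,1,2>
#6 <7,1,2>
#7 <8,1,2>
R:6↔7 J1 <8,2,2>
C:5↔2 J2 <8,2,3>
#8 <9,2,3>
R:1↔6 J1 <9,3,3>
R:8↔6 J1 <9,4,3>
R:1↔4 J1 <9,5,3>
3×8 − 2×5 − 1×3 = 11

M = 11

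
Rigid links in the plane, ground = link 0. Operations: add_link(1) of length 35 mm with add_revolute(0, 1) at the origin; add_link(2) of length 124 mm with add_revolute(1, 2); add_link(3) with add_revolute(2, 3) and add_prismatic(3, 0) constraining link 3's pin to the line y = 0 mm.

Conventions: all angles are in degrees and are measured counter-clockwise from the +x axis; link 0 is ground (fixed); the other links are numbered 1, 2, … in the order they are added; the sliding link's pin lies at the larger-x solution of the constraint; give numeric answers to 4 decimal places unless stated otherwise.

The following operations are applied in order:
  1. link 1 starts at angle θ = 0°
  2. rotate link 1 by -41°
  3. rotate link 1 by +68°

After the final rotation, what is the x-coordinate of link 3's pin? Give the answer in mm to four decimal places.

geometry: r = 35 mm, L = 124 mm, e = 0 mm; θ starts at 0°
rotate link 1 by -41°: θ ← 0° -41° = -41°
rotate link 1 by +68°: θ ← -41° +68° = 27°
crank pin P = (r cos θ, r sin θ) = (31.185228, 15.889667)
h = r sin θ − e = 15.889667 − 0 = 15.889667
x = r cos θ + √(L² − h²) = 31.185228 + 122.977715 = 154.162944

154.1629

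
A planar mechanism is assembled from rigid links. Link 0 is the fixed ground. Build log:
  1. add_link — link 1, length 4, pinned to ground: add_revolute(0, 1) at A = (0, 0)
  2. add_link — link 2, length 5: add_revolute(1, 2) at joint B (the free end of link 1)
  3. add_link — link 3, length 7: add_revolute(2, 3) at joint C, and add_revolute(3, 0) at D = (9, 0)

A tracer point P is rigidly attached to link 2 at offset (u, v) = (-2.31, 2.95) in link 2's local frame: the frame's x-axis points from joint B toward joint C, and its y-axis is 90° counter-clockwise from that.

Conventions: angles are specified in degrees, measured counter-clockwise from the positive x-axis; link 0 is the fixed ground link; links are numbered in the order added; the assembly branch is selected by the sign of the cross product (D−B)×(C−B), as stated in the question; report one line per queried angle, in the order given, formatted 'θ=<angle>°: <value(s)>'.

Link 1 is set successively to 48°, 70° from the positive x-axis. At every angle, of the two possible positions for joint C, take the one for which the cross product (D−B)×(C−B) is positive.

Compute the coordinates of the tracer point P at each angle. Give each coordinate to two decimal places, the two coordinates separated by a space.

A=(0,0), D=(9.00,0)
θ=48°: B = A + 4.00·(cos48°, sin48°) = (2.6765, 2.9726)
θ=48°: |BD| = 6.9873
θ=48°: circle(B,5.00) ∩ circle(D,7.00): a=1.7763, h=4.6739
θ=48°:   candidates: C₊=(6.2724,6.4467) cross=32.658; C₋=(2.2957,-2.0129) cross=-32.658
θ=48°:   branch + wants cross > 0 → take C=(6.2724,6.4467) (cross=32.658)
θ=48°: ex = (C−B)/|BC| = (0.7192,0.6948); ey = (-0.6948,0.7192)
θ=48°: P = B + -2.31·ex + 2.95·ey = (-1.0345,3.4891)
θ=70°: B = A + 4.00·(cos70°, sin70°) = (1.3681, 3.7588)
θ=70°: |BD| = 8.5073
θ=70°: circle(B,5.00) ∩ circle(D,7.00): a=2.8431, h=4.1130
θ=70°:   candidates: C₊=(5.7359,6.1924) cross=34.991; C₋=(2.1014,-1.1872) cross=-34.991
θ=70°:   branch + wants cross > 0 → take C=(5.7359,6.1924) (cross=34.991)
θ=70°: ex = (C−B)/|BC| = (0.8736,0.4867); ey = (-0.4867,0.8736)
θ=70°: P = B + -2.31·ex + 2.95·ey = (-2.0857,5.2114)

θ=48°: -1.03 3.49
θ=70°: -2.09 5.21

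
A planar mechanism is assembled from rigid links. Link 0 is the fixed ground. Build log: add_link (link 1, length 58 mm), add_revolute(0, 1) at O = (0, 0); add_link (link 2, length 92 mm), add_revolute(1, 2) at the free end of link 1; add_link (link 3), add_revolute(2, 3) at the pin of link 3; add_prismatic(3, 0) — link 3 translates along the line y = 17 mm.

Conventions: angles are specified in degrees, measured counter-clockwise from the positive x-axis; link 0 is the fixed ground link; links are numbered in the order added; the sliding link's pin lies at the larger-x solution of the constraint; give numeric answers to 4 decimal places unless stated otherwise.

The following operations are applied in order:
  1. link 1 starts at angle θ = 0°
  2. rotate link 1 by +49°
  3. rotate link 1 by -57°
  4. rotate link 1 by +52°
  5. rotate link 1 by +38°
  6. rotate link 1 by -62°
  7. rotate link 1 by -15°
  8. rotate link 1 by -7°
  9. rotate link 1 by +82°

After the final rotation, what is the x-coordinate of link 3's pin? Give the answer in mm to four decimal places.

geometry: r = 58 mm, L = 92 mm, e = 17 mm; θ starts at 0°
rotate link 1 by +49°: θ ← 0° +49° = 49°
rotate link 1 by -57°: θ ← 49° -57° = -8°
rotate link 1 by +52°: θ ← -8° +52° = 44°
rotate link 1 by +38°: θ ← 44° +38° = 82°
rotate link 1 by -62°: θ ← 82° -62° = 20°
rotate link 1 by -15°: θ ← 20° -15° = 5°
rotate link 1 by -7°: θ ← 5° -7° = -2°
rotate link 1 by +82°: θ ← -2° +82° = 80°
crank pin P = (r cos θ, r sin θ) = (10.071594, 57.118850)
h = r sin θ − e = 57.118850 − 17 = 40.118850
x = r cos θ + √(L² − h²) = 10.071594 + 82.791774 = 92.863369

92.8634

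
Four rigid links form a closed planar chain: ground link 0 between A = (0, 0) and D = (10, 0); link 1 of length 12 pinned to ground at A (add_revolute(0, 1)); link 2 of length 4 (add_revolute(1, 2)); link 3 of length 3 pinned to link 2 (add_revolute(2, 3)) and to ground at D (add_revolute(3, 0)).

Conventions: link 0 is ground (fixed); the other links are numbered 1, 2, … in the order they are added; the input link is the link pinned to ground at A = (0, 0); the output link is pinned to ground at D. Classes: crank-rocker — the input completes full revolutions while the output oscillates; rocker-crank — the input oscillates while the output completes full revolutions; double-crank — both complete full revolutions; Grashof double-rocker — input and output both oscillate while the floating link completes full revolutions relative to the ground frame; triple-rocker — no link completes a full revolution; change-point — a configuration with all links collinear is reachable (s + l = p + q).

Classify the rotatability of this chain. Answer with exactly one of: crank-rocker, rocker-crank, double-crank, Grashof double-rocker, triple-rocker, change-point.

lengths: ground=10, input=12, coupler=4, output=3
sorted: s=3 (shortest), l=12 (longest), p+q=14
s + l = 15 vs p + q = 14
s + l > p + q → non-Grashof → no link fully rotates → triple-rocker

triple-rocker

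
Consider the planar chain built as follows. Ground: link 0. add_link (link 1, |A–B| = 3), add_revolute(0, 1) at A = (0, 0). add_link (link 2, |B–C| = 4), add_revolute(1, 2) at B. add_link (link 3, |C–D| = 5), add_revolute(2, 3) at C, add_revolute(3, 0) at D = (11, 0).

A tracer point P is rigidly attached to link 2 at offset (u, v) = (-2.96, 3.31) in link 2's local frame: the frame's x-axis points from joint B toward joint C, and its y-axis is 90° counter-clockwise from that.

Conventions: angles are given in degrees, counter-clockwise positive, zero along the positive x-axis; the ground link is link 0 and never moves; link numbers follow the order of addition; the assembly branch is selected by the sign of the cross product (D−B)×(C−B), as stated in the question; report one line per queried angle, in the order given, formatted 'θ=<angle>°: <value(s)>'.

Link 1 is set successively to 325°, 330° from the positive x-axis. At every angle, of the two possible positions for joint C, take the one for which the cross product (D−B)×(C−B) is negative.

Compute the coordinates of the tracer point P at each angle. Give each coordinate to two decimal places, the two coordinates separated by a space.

A=(0,0), D=(11.00,0)
θ=325°: B = A + 3.00·(cos325°, sin325°) = (2.4575, -1.7207)
θ=325°: |BD| = 8.7141
θ=325°: circle(B,4.00) ∩ circle(D,5.00): a=3.8407, h=1.1177
θ=325°:   candidates: C₊=(6.0018,0.1334) cross=9.740; C₋=(6.4432,-2.0581) cross=-9.740
θ=325°:   branch - wants cross < 0 → take C=(6.4432,-2.0581) (cross=-9.740)
θ=325°: ex = (C−B)/|BC| = (0.9964,-0.0843); ey = (0.0843,0.9964)
θ=325°: P = B + -2.96·ex + 3.31·ey = (-0.2129,1.8271)
θ=330°: B = A + 3.00·(cos330°, sin330°) = (2.5981, -1.5000)
θ=330°: |BD| = 8.5348
θ=330°: circle(B,4.00) ∩ circle(D,5.00): a=3.7401, h=1.4182
θ=330°:   candidates: C₊=(6.0307,0.5535) cross=12.104; C₋=(6.5292,-2.2388) cross=-12.104
θ=330°:   branch - wants cross < 0 → take C=(6.5292,-2.2388) (cross=-12.104)
θ=330°: ex = (C−B)/|BC| = (0.9828,-0.1847); ey = (0.1847,0.9828)
θ=330°: P = B + -2.96·ex + 3.31·ey = (0.3004,2.2998)

θ=325°: -0.21 1.83
θ=330°: 0.30 2.30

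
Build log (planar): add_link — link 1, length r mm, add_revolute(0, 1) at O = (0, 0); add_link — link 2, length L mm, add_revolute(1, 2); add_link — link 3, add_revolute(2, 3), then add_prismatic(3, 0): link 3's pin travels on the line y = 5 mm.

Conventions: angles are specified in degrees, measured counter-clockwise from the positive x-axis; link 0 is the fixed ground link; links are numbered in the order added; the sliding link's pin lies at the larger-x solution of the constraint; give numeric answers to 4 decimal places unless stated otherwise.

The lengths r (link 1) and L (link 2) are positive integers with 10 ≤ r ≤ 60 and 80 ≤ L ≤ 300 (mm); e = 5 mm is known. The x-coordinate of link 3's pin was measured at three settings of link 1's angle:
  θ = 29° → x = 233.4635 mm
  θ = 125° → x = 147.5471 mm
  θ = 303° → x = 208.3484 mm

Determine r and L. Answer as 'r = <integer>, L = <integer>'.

constraint per measurement: (x − r cos θ)² + (r sin θ − e)² = L²
subtracting the θ₁ and θ₂ equations cancels the r² and L² terms:
r = (x₁² − x₂²) / (2[(x₁cos θ₁ + e sin θ₁) − (x₂cos θ₂ + e sin θ₂)]) = 57.0000 → r = 57
L² = (x₁ − r cos θ₁)² + (r sin θ₁ − e)² = 34225.0017 → L = 185.0000 → L = 185
check at θ₃=303°: x = 208.3484 (printed 208.3484) ✓

r = 57, L = 185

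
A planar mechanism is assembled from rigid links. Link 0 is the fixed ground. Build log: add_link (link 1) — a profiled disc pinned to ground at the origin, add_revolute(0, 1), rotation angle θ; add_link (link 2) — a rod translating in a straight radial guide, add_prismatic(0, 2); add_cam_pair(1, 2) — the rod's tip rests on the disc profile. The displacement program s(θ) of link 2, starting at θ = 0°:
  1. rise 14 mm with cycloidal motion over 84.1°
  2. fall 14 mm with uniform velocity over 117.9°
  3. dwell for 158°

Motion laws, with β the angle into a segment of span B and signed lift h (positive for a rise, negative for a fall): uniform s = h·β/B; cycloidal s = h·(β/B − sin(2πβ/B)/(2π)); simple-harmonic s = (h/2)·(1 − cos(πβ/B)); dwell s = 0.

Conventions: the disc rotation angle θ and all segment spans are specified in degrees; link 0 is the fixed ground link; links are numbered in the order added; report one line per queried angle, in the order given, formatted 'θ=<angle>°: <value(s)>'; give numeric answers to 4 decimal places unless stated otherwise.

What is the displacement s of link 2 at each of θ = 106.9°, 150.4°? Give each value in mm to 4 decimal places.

seg 1 [0°–84.1°] cycloidal, h=14: full span → s += 14 → s = 14.0000
seg 2 [84.1°–202°] uniform, h=-14: θ=106.9° here. β=22.8, B=117.9. -14·22.8/117.9 = -2.7074 → s = 11.2926
seg 2 [84.1°–202°] uniform, h=-14: θ=150.4° here. β=66.3, B=117.9. -14·66.3/117.9 = -7.8728 → s = 6.1272

θ=106.9°: 11.2926
θ=150.4°: 6.1272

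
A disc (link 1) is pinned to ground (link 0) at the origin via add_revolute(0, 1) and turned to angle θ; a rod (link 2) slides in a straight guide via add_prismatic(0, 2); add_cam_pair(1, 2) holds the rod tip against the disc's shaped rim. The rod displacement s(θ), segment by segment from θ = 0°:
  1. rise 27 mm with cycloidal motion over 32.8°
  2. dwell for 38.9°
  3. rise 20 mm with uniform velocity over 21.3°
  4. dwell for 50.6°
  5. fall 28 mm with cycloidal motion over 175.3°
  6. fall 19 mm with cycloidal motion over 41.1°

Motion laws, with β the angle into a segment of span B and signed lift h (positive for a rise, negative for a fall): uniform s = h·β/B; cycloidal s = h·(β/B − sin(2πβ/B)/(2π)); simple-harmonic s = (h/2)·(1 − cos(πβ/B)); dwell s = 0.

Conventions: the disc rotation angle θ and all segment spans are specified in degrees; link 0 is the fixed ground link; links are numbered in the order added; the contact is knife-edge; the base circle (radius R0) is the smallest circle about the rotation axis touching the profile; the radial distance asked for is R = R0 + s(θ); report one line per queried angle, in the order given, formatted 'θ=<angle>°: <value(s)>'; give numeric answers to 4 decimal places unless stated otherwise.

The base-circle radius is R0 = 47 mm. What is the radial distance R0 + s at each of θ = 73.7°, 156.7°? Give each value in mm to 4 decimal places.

segment 1 (0° to 32.8°, cycloidal, h = 27) is passed completely: s = 0.0000 + (27) = 27.0000
segment 2 (32.8° to 71.7°, dwell): s unchanged at 27.0000
θ = 73.7° falls in segment 3 (71.7° to 93°, uniform, h = 20): β = 73.7 − 71.7 = 2°, B = 21.3°; Δs = 20·2/21.3 = 1.8779; s = 27.0000 + 1.8779 = 28.8779
segment 3 (71.7° to 93°, uniform, h = 20) is passed completely: s = 27.0000 + (20) = 47.0000
segment 4 (93° to 143.6°, dwell): s unchanged at 47.0000
θ = 156.7° falls in segment 5 (143.6° to 318.9°, cycloidal, h = -28): β = 156.7 − 143.6 = 13.1°, B = 175.3°; Δs = -28·(0.0747 − sin(2π·0.0747)/(2π)) = -0.0760; s = 47.0000 − 0.0760 = 46.9240
θ=73.7°: R = R0 + s = 47 + 28.8779 = 75.8779
θ=156.7°: R = R0 + s = 47 + 46.9240 = 93.9240

θ=73.7°: 75.8779
θ=156.7°: 93.9240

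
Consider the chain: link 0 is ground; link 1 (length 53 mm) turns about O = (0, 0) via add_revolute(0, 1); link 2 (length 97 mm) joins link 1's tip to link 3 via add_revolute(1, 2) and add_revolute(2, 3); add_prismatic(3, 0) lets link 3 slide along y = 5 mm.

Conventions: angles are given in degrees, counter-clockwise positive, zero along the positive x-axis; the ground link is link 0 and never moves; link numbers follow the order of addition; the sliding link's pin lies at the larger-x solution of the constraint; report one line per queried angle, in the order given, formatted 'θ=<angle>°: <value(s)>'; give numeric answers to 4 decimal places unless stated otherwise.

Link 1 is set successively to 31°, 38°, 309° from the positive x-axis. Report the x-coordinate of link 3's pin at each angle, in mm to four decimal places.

geometry: r = 53 mm, L = 97 mm, e = 5 mm
θ=31°: crank pin P = (r cos θ, r sin θ) = (45.429867, 27.297018)
θ=31°: h = r sin θ − e = 27.297018 − 5 = 22.297018
θ=31°: x = r cos θ + √(L² − h²) = 45.429867 + 94.402558 = 139.832425
θ=38°: crank pin P = (r cos θ, r sin θ) = (41.764570, 32.630058)
θ=38°: h = r sin θ − e = 32.630058 − 5 = 27.630058
θ=38°: x = r cos θ + √(L² − h²) = 41.764570 + 92.981610 = 134.746180
θ=309°: crank pin P = (r cos θ, r sin θ) = (33.353981, -41.188736)
θ=309°: h = r sin θ − e = -41.188736 − 5 = -46.188736
θ=309°: x = r cos θ + √(L² − h²) = 33.353981 + 85.297132 = 118.651112

θ=31°: 139.8324
θ=38°: 134.7462
θ=309°: 118.6511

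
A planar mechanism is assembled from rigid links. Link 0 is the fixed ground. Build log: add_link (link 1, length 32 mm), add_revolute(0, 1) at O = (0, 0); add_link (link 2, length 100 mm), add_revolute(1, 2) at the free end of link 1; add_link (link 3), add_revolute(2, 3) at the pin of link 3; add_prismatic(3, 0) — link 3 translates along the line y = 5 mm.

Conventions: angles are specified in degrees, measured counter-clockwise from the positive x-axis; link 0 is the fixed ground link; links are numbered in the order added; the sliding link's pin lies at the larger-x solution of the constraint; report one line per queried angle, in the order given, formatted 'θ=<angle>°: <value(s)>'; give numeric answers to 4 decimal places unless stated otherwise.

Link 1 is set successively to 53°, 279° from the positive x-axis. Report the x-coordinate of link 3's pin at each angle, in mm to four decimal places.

geometry: r = 32 mm, L = 100 mm, e = 5 mm
θ=53°: crank pin P = (r cos θ, r sin θ) = (19.258081, 25.556336)
θ=53°: h = r sin θ − e = 25.556336 − 5 = 20.556336
θ=53°: x = r cos θ + √(L² − h²) = 19.258081 + 97.864381 = 117.122462
θ=279°: crank pin P = (r cos θ, r sin θ) = (5.005903, -31.606027)
θ=279°: h = r sin θ − e = -31.606027 − 5 = -36.606027
θ=279°: x = r cos θ + √(L² − h²) = 5.005903 + 93.059115 = 98.065017

θ=53°: 117.1225
θ=279°: 98.0650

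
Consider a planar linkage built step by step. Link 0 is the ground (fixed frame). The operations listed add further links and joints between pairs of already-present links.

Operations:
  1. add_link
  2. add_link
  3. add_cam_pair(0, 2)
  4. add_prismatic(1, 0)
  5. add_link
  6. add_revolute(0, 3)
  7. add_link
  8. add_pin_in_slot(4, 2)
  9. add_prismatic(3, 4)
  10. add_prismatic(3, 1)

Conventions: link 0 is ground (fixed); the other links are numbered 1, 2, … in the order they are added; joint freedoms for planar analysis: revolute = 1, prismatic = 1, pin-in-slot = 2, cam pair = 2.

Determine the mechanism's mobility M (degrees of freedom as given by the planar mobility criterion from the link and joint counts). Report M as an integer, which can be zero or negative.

(L,J1,J2)=(1,0,0); link0 fixed
link1: (2,0,0)
link2: (3,0,0)
C 0-2 [J2]: (3,0,1)
P 1-0 [J1]: (3,1,1)
link3: (4,1,1)
R 0-3 [J1]: (4,2,1)
link4: (5,2,1)
PS 4-2 [J2]: (5,2,2)
P 3-4 [J1]: (5,3,2)
P 3-1 [J1]: (5,4,2)
Grübler: 3·4 − 2·4 − 2 = 2

M = 2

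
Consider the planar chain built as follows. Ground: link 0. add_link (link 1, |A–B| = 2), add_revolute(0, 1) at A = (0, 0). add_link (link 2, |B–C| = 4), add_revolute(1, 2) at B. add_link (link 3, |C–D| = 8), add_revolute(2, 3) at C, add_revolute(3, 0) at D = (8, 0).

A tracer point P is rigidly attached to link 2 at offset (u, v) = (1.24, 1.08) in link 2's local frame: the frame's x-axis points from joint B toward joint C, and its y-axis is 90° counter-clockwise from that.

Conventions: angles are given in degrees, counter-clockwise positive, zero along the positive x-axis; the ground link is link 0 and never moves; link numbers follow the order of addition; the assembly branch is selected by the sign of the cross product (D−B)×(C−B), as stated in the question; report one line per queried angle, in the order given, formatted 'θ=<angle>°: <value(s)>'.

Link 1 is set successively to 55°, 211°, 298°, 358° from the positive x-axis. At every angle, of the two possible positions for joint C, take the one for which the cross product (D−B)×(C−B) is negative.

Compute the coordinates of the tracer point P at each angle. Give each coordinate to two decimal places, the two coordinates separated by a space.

A=(0,0), D=(8.00,0)
θ=55°: B = A + 2.00·(cos55°, sin55°) = (1.1472, 1.6383)
θ=55°: |BD| = 7.0460
θ=55°: circle(B,4.00) ∩ circle(D,8.00): a=0.1168, h=3.9983
θ=55°:   candidates: C₊=(2.1904,5.4999) cross=28.172; C₋=(0.3311,-2.2776) cross=-28.172
θ=55°:   branch - wants cross < 0 → take C=(0.3311,-2.2776) (cross=-28.172)
θ=55°: ex = (C−B)/|BC| = (-0.2040,-0.9790); ey = (0.9790,-0.2040)
θ=55°: P = B + 1.24·ex + 1.08·ey = (1.9514,0.2040)
θ=211°: B = A + 2.00·(cos211°, sin211°) = (-1.7143, -1.0301)
θ=211°: |BD| = 9.7688
θ=211°: circle(B,4.00) ∩ circle(D,8.00): a=2.4276, h=3.1791
θ=211°:   candidates: C₊=(0.3645,2.3873) cross=31.056; C₋=(1.0350,-3.9355) cross=-31.056
θ=211°:   branch - wants cross < 0 → take C=(1.0350,-3.9355) (cross=-31.056)
θ=211°: ex = (C−B)/|BC| = (0.6873,-0.7264); ey = (0.7264,0.6873)
θ=211°: P = B + 1.24·ex + 1.08·ey = (-0.0776,-1.1884)
θ=298°: B = A + 2.00·(cos298°, sin298°) = (0.9389, -1.7659)
θ=298°: |BD| = 7.2785
θ=298°: circle(B,4.00) ∩ circle(D,8.00): a=0.3419, h=3.9854
θ=298°:   candidates: C₊=(0.3037,2.1833) cross=29.008; C₋=(2.2375,-5.5492) cross=-29.008
θ=298°:   branch - wants cross < 0 → take C=(2.2375,-5.5492) (cross=-29.008)
θ=298°: ex = (C−B)/|BC| = (0.3246,-0.9458); ey = (0.9458,0.3246)
θ=298°: P = B + 1.24·ex + 1.08·ey = (2.3630,-2.5881)
θ=358°: B = A + 2.00·(cos358°, sin358°) = (1.9988, -0.0698)
θ=358°: |BD| = 6.0016
θ=358°: circle(B,4.00) ∩ circle(D,8.00): a=-0.9981, h=3.8735
θ=358°:   candidates: C₊=(0.9557,3.7918) cross=23.247; C₋=(1.0458,-3.9546) cross=-23.247
θ=358°:   branch - wants cross < 0 → take C=(1.0458,-3.9546) (cross=-23.247)
θ=358°: ex = (C−B)/|BC| = (-0.2382,-0.9712); ey = (0.9712,-0.2382)
θ=358°: P = B + 1.24·ex + 1.08·ey = (2.7523,-1.5314)

θ=55°: 1.95 0.20
θ=211°: -0.08 -1.19
θ=298°: 2.36 -2.59
θ=358°: 2.75 -1.53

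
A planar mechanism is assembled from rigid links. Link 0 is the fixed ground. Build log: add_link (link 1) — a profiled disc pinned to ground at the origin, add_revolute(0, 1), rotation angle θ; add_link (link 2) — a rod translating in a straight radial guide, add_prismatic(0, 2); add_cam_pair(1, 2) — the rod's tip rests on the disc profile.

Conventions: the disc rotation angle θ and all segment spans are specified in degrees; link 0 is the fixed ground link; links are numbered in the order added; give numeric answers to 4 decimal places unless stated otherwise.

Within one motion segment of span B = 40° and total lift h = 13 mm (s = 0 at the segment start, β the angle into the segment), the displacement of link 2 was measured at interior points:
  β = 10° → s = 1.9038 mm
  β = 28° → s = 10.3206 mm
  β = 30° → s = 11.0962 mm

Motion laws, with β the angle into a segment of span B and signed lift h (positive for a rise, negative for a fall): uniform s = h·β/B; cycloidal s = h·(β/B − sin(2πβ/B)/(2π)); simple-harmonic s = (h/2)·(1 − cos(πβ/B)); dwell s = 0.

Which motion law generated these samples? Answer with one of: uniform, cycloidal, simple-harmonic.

candidates at β/B = r: uniform s = h·r (linear in β); cycloidal s = h·(r − sin(2πr)/(2π)); simple-harmonic s = (h/2)(1 − cos(πr))
β=10°: printed 1.9038 | uniform 3.2500, cycloidal 1.1810, simple-harmonic 1.9038
β=28°: printed 10.3206 | uniform 9.1000, cycloidal 11.0677, simple-harmonic 10.3206
β=30°: printed 11.0962 | uniform 9.7500, cycloidal 11.8190, simple-harmonic 11.0962
only one law matches every sample → simple-harmonic

simple-harmonic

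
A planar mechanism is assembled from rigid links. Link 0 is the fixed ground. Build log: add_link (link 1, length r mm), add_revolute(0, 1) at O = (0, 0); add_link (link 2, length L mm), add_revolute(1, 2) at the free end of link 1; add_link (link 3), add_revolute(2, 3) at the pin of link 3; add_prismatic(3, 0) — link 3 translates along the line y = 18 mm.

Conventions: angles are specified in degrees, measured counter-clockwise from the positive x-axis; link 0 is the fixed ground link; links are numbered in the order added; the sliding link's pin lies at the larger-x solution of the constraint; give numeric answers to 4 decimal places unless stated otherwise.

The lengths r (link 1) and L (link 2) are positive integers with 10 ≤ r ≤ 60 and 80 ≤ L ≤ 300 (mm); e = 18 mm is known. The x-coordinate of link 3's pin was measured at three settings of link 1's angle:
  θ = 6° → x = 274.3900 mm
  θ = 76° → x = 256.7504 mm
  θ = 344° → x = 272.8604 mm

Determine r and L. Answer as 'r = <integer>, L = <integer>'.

constraint per measurement: (x − r cos θ)² + (r sin θ − e)² = L²
subtracting the θ₁ and θ₂ equations cancels the r² and L² terms:
r = (x₁² − x₂²) / (2[(x₁cos θ₁ + e sin θ₁) − (x₂cos θ₂ + e sin θ₂)]) = 24.0000 → r = 24
L² = (x₁ − r cos θ₁)² + (r sin θ₁ − e)² = 63000.9901 → L = 251.0000 → L = 251
check at θ₃=344°: x = 272.8604 (printed 272.8604) ✓

r = 24, L = 251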